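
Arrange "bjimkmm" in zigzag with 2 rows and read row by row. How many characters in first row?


Zigzag "bjimkmm" into 2 rows:
Placing characters:
  'b' => row 0
  'j' => row 1
  'i' => row 0
  'm' => row 1
  'k' => row 0
  'm' => row 1
  'm' => row 0
Rows:
  Row 0: "bikm"
  Row 1: "jmm"
First row length: 4

4


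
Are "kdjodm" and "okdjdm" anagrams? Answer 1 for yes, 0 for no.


Strings: "kdjodm", "okdjdm"
Sorted first:  ddjkmo
Sorted second: ddjkmo
Sorted forms match => anagrams

1


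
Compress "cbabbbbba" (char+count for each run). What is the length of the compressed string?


Input: cbabbbbba
Runs:
  'c' x 1 => "c1"
  'b' x 1 => "b1"
  'a' x 1 => "a1"
  'b' x 5 => "b5"
  'a' x 1 => "a1"
Compressed: "c1b1a1b5a1"
Compressed length: 10

10


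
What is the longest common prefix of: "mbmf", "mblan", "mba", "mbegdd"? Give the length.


Words: mbmf, mblan, mba, mbegdd
  Position 0: all 'm' => match
  Position 1: all 'b' => match
  Position 2: ('m', 'l', 'a', 'e') => mismatch, stop
LCP = "mb" (length 2)

2


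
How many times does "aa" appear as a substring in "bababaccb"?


Searching for "aa" in "bababaccb"
Scanning each position:
  Position 0: "ba" => no
  Position 1: "ab" => no
  Position 2: "ba" => no
  Position 3: "ab" => no
  Position 4: "ba" => no
  Position 5: "ac" => no
  Position 6: "cc" => no
  Position 7: "cb" => no
Total occurrences: 0

0


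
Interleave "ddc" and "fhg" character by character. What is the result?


Interleaving "ddc" and "fhg":
  Position 0: 'd' from first, 'f' from second => "df"
  Position 1: 'd' from first, 'h' from second => "dh"
  Position 2: 'c' from first, 'g' from second => "cg"
Result: dfdhcg

dfdhcg


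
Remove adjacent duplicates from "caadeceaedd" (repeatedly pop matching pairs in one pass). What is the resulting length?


Input: caadeceaedd
Stack-based adjacent duplicate removal:
  Read 'c': push. Stack: c
  Read 'a': push. Stack: ca
  Read 'a': matches stack top 'a' => pop. Stack: c
  Read 'd': push. Stack: cd
  Read 'e': push. Stack: cde
  Read 'c': push. Stack: cdec
  Read 'e': push. Stack: cdece
  Read 'a': push. Stack: cdecea
  Read 'e': push. Stack: cdeceae
  Read 'd': push. Stack: cdeceaed
  Read 'd': matches stack top 'd' => pop. Stack: cdeceae
Final stack: "cdeceae" (length 7)

7


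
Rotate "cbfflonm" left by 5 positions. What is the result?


Input: "cbfflonm", rotate left by 5
First 5 characters: "cbffl"
Remaining characters: "onm"
Concatenate remaining + first: "onm" + "cbffl" = "onmcbffl"

onmcbffl


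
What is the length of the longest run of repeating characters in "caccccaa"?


Input: "caccccaa"
Scanning for longest run:
  Position 1 ('a'): new char, reset run to 1
  Position 2 ('c'): new char, reset run to 1
  Position 3 ('c'): continues run of 'c', length=2
  Position 4 ('c'): continues run of 'c', length=3
  Position 5 ('c'): continues run of 'c', length=4
  Position 6 ('a'): new char, reset run to 1
  Position 7 ('a'): continues run of 'a', length=2
Longest run: 'c' with length 4

4


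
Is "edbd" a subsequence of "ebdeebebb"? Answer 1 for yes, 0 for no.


Check if "edbd" is a subsequence of "ebdeebebb"
Greedy scan:
  Position 0 ('e'): matches sub[0] = 'e'
  Position 1 ('b'): no match needed
  Position 2 ('d'): matches sub[1] = 'd'
  Position 3 ('e'): no match needed
  Position 4 ('e'): no match needed
  Position 5 ('b'): matches sub[2] = 'b'
  Position 6 ('e'): no match needed
  Position 7 ('b'): no match needed
  Position 8 ('b'): no match needed
Only matched 3/4 characters => not a subsequence

0


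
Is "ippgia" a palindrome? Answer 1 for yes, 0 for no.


Input: ippgia
Reversed: aigppi
  Compare pos 0 ('i') with pos 5 ('a'): MISMATCH
  Compare pos 1 ('p') with pos 4 ('i'): MISMATCH
  Compare pos 2 ('p') with pos 3 ('g'): MISMATCH
Result: not a palindrome

0


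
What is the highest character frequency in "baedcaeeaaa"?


Input: baedcaeeaaa
Character counts:
  'a': 5
  'b': 1
  'c': 1
  'd': 1
  'e': 3
Maximum frequency: 5

5


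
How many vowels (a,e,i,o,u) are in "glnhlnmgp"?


Input: glnhlnmgp
Checking each character:
  'g' at position 0: consonant
  'l' at position 1: consonant
  'n' at position 2: consonant
  'h' at position 3: consonant
  'l' at position 4: consonant
  'n' at position 5: consonant
  'm' at position 6: consonant
  'g' at position 7: consonant
  'p' at position 8: consonant
Total vowels: 0

0


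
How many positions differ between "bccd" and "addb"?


Comparing "bccd" and "addb" position by position:
  Position 0: 'b' vs 'a' => DIFFER
  Position 1: 'c' vs 'd' => DIFFER
  Position 2: 'c' vs 'd' => DIFFER
  Position 3: 'd' vs 'b' => DIFFER
Positions that differ: 4

4


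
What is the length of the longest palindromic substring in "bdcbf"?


Input: "bdcbf"
Checking substrings for palindromes:
  No multi-char palindromic substrings found
Longest palindromic substring: "b" with length 1

1


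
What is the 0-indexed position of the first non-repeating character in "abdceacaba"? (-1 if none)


Input: abdceacaba
Character frequencies:
  'a': 4
  'b': 2
  'c': 2
  'd': 1
  'e': 1
Scanning left to right for freq == 1:
  Position 0 ('a'): freq=4, skip
  Position 1 ('b'): freq=2, skip
  Position 2 ('d'): unique! => answer = 2

2


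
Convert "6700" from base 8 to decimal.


Input: "6700" in base 8
Positional expansion:
  Digit '6' (value 6) x 8^3 = 3072
  Digit '7' (value 7) x 8^2 = 448
  Digit '0' (value 0) x 8^1 = 0
  Digit '0' (value 0) x 8^0 = 0
Sum = 3520

3520


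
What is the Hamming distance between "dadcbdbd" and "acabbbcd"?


Comparing "dadcbdbd" and "acabbbcd" position by position:
  Position 0: 'd' vs 'a' => differ
  Position 1: 'a' vs 'c' => differ
  Position 2: 'd' vs 'a' => differ
  Position 3: 'c' vs 'b' => differ
  Position 4: 'b' vs 'b' => same
  Position 5: 'd' vs 'b' => differ
  Position 6: 'b' vs 'c' => differ
  Position 7: 'd' vs 'd' => same
Total differences (Hamming distance): 6

6


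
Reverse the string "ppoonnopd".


Input: ppoonnopd
Reading characters right to left:
  Position 8: 'd'
  Position 7: 'p'
  Position 6: 'o'
  Position 5: 'n'
  Position 4: 'n'
  Position 3: 'o'
  Position 2: 'o'
  Position 1: 'p'
  Position 0: 'p'
Reversed: dponnoopp

dponnoopp


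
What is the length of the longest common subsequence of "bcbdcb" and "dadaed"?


LCS of "bcbdcb" and "dadaed"
DP table:
           d    a    d    a    e    d
      0    0    0    0    0    0    0
  b   0    0    0    0    0    0    0
  c   0    0    0    0    0    0    0
  b   0    0    0    0    0    0    0
  d   0    1    1    1    1    1    1
  c   0    1    1    1    1    1    1
  b   0    1    1    1    1    1    1
LCS length = dp[6][6] = 1

1


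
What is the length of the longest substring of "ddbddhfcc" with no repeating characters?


Input: "ddbddhfcc"
Sliding window (track last position of each char):
  Position 0 ('d'): window [0,0] length 1 -- new best
  Position 1 ('d'): repeat (last at 0), move window start to 1
  Position 1 ('d'): window [1,1] length 1
  Position 2 ('b'): window [1,2] length 2 -- new best
  Position 3 ('d'): repeat (last at 1), move window start to 2
  Position 3 ('d'): window [2,3] length 2
  Position 4 ('d'): repeat (last at 3), move window start to 4
  Position 4 ('d'): window [4,4] length 1
  Position 5 ('h'): window [4,5] length 2
  Position 6 ('f'): window [4,6] length 3 -- new best
  Position 7 ('c'): window [4,7] length 4 -- new best
  Position 8 ('c'): repeat (last at 7), move window start to 8
  Position 8 ('c'): window [8,8] length 1
Longest substring with no repeats: "dhfc" with length 4

4


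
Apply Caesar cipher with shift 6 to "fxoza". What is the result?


Caesar cipher: shift "fxoza" by 6
  'f' (pos 5) + 6 = pos 11 = 'l'
  'x' (pos 23) + 6 = pos 3 = 'd'
  'o' (pos 14) + 6 = pos 20 = 'u'
  'z' (pos 25) + 6 = pos 5 = 'f'
  'a' (pos 0) + 6 = pos 6 = 'g'
Result: ldufg

ldufg


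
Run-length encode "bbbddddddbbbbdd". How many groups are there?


Input: bbbddddddbbbbdd
Scanning for consecutive runs:
  Group 1: 'b' x 3 (positions 0-2)
  Group 2: 'd' x 6 (positions 3-8)
  Group 3: 'b' x 4 (positions 9-12)
  Group 4: 'd' x 2 (positions 13-14)
Total groups: 4

4


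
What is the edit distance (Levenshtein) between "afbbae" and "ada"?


Computing edit distance: "afbbae" -> "ada"
DP table:
           a    d    a
      0    1    2    3
  a   1    0    1    2
  f   2    1    1    2
  b   3    2    2    2
  b   4    3    3    3
  a   5    4    4    3
  e   6    5    5    4
Edit distance = dp[6][3] = 4

4


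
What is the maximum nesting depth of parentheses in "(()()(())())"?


Input: "(()()(())())"
Tracking depth:
  Position 0 '(': depth becomes 1
  Position 1 '(': depth becomes 2
  Position 2 ')': depth becomes 1
  Position 3 '(': depth becomes 2
  Position 4 ')': depth becomes 1
  Position 5 '(': depth becomes 2
  Position 6 '(': depth becomes 3
  Position 7 ')': depth becomes 2
  Position 8 ')': depth becomes 1
  Position 9 '(': depth becomes 2
  Position 10 ')': depth becomes 1
  Position 11 ')': depth becomes 0
Maximum depth reached: 3

3


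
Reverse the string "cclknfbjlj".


Input: cclknfbjlj
Reading characters right to left:
  Position 9: 'j'
  Position 8: 'l'
  Position 7: 'j'
  Position 6: 'b'
  Position 5: 'f'
  Position 4: 'n'
  Position 3: 'k'
  Position 2: 'l'
  Position 1: 'c'
  Position 0: 'c'
Reversed: jljbfnklcc

jljbfnklcc


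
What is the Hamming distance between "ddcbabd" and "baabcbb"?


Comparing "ddcbabd" and "baabcbb" position by position:
  Position 0: 'd' vs 'b' => differ
  Position 1: 'd' vs 'a' => differ
  Position 2: 'c' vs 'a' => differ
  Position 3: 'b' vs 'b' => same
  Position 4: 'a' vs 'c' => differ
  Position 5: 'b' vs 'b' => same
  Position 6: 'd' vs 'b' => differ
Total differences (Hamming distance): 5

5


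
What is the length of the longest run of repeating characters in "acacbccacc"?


Input: "acacbccacc"
Scanning for longest run:
  Position 1 ('c'): new char, reset run to 1
  Position 2 ('a'): new char, reset run to 1
  Position 3 ('c'): new char, reset run to 1
  Position 4 ('b'): new char, reset run to 1
  Position 5 ('c'): new char, reset run to 1
  Position 6 ('c'): continues run of 'c', length=2
  Position 7 ('a'): new char, reset run to 1
  Position 8 ('c'): new char, reset run to 1
  Position 9 ('c'): continues run of 'c', length=2
Longest run: 'c' with length 2

2


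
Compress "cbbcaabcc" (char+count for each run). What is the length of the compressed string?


Input: cbbcaabcc
Runs:
  'c' x 1 => "c1"
  'b' x 2 => "b2"
  'c' x 1 => "c1"
  'a' x 2 => "a2"
  'b' x 1 => "b1"
  'c' x 2 => "c2"
Compressed: "c1b2c1a2b1c2"
Compressed length: 12

12


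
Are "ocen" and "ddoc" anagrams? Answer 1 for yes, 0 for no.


Strings: "ocen", "ddoc"
Sorted first:  ceno
Sorted second: cddo
Differ at position 1: 'e' vs 'd' => not anagrams

0


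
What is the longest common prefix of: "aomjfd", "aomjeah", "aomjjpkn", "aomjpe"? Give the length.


Words: aomjfd, aomjeah, aomjjpkn, aomjpe
  Position 0: all 'a' => match
  Position 1: all 'o' => match
  Position 2: all 'm' => match
  Position 3: all 'j' => match
  Position 4: ('f', 'e', 'j', 'p') => mismatch, stop
LCP = "aomj" (length 4)

4


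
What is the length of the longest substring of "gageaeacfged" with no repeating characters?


Input: "gageaeacfged"
Sliding window (track last position of each char):
  Position 0 ('g'): window [0,0] length 1 -- new best
  Position 1 ('a'): window [0,1] length 2 -- new best
  Position 2 ('g'): repeat (last at 0), move window start to 1
  Position 2 ('g'): window [1,2] length 2
  Position 3 ('e'): window [1,3] length 3 -- new best
  Position 4 ('a'): repeat (last at 1), move window start to 2
  Position 4 ('a'): window [2,4] length 3
  Position 5 ('e'): repeat (last at 3), move window start to 4
  Position 5 ('e'): window [4,5] length 2
  Position 6 ('a'): repeat (last at 4), move window start to 5
  Position 6 ('a'): window [5,6] length 2
  Position 7 ('c'): window [5,7] length 3
  Position 8 ('f'): window [5,8] length 4 -- new best
  Position 9 ('g'): window [5,9] length 5 -- new best
  Position 10 ('e'): repeat (last at 5), move window start to 6
  Position 10 ('e'): window [6,10] length 5
  Position 11 ('d'): window [6,11] length 6 -- new best
Longest substring with no repeats: "acfged" with length 6

6


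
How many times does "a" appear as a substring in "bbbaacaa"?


Searching for "a" in "bbbaacaa"
Scanning each position:
  Position 0: "b" => no
  Position 1: "b" => no
  Position 2: "b" => no
  Position 3: "a" => MATCH
  Position 4: "a" => MATCH
  Position 5: "c" => no
  Position 6: "a" => MATCH
  Position 7: "a" => MATCH
Total occurrences: 4

4


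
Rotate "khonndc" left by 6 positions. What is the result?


Input: "khonndc", rotate left by 6
First 6 characters: "khonnd"
Remaining characters: "c"
Concatenate remaining + first: "c" + "khonnd" = "ckhonnd"

ckhonnd


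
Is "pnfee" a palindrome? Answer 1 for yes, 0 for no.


Input: pnfee
Reversed: eefnp
  Compare pos 0 ('p') with pos 4 ('e'): MISMATCH
  Compare pos 1 ('n') with pos 3 ('e'): MISMATCH
Result: not a palindrome

0


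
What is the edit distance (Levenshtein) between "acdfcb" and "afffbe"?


Computing edit distance: "acdfcb" -> "afffbe"
DP table:
           a    f    f    f    b    e
      0    1    2    3    4    5    6
  a   1    0    1    2    3    4    5
  c   2    1    1    2    3    4    5
  d   3    2    2    2    3    4    5
  f   4    3    2    2    2    3    4
  c   5    4    3    3    3    3    4
  b   6    5    4    4    4    3    4
Edit distance = dp[6][6] = 4

4


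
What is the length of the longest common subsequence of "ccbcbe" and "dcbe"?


LCS of "ccbcbe" and "dcbe"
DP table:
           d    c    b    e
      0    0    0    0    0
  c   0    0    1    1    1
  c   0    0    1    1    1
  b   0    0    1    2    2
  c   0    0    1    2    2
  b   0    0    1    2    2
  e   0    0    1    2    3
LCS length = dp[6][4] = 3

3


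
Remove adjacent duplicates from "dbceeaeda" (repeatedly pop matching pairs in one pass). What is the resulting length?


Input: dbceeaeda
Stack-based adjacent duplicate removal:
  Read 'd': push. Stack: d
  Read 'b': push. Stack: db
  Read 'c': push. Stack: dbc
  Read 'e': push. Stack: dbce
  Read 'e': matches stack top 'e' => pop. Stack: dbc
  Read 'a': push. Stack: dbca
  Read 'e': push. Stack: dbcae
  Read 'd': push. Stack: dbcaed
  Read 'a': push. Stack: dbcaeda
Final stack: "dbcaeda" (length 7)

7


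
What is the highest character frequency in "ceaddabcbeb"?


Input: ceaddabcbeb
Character counts:
  'a': 2
  'b': 3
  'c': 2
  'd': 2
  'e': 2
Maximum frequency: 3

3


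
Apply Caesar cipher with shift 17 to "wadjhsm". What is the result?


Caesar cipher: shift "wadjhsm" by 17
  'w' (pos 22) + 17 = pos 13 = 'n'
  'a' (pos 0) + 17 = pos 17 = 'r'
  'd' (pos 3) + 17 = pos 20 = 'u'
  'j' (pos 9) + 17 = pos 0 = 'a'
  'h' (pos 7) + 17 = pos 24 = 'y'
  's' (pos 18) + 17 = pos 9 = 'j'
  'm' (pos 12) + 17 = pos 3 = 'd'
Result: nruayjd

nruayjd


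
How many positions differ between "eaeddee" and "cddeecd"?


Comparing "eaeddee" and "cddeecd" position by position:
  Position 0: 'e' vs 'c' => DIFFER
  Position 1: 'a' vs 'd' => DIFFER
  Position 2: 'e' vs 'd' => DIFFER
  Position 3: 'd' vs 'e' => DIFFER
  Position 4: 'd' vs 'e' => DIFFER
  Position 5: 'e' vs 'c' => DIFFER
  Position 6: 'e' vs 'd' => DIFFER
Positions that differ: 7

7


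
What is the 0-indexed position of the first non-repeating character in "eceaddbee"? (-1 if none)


Input: eceaddbee
Character frequencies:
  'a': 1
  'b': 1
  'c': 1
  'd': 2
  'e': 4
Scanning left to right for freq == 1:
  Position 0 ('e'): freq=4, skip
  Position 1 ('c'): unique! => answer = 1

1


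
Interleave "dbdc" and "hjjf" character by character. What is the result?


Interleaving "dbdc" and "hjjf":
  Position 0: 'd' from first, 'h' from second => "dh"
  Position 1: 'b' from first, 'j' from second => "bj"
  Position 2: 'd' from first, 'j' from second => "dj"
  Position 3: 'c' from first, 'f' from second => "cf"
Result: dhbjdjcf

dhbjdjcf


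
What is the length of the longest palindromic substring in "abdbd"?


Input: "abdbd"
Checking substrings for palindromes:
  [1:4] "bdb" (len 3) => palindrome
  [2:5] "dbd" (len 3) => palindrome
Longest palindromic substring: "bdb" with length 3

3


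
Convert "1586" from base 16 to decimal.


Input: "1586" in base 16
Positional expansion:
  Digit '1' (value 1) x 16^3 = 4096
  Digit '5' (value 5) x 16^2 = 1280
  Digit '8' (value 8) x 16^1 = 128
  Digit '6' (value 6) x 16^0 = 6
Sum = 5510

5510


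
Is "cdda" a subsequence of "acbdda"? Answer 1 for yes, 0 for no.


Check if "cdda" is a subsequence of "acbdda"
Greedy scan:
  Position 0 ('a'): no match needed
  Position 1 ('c'): matches sub[0] = 'c'
  Position 2 ('b'): no match needed
  Position 3 ('d'): matches sub[1] = 'd'
  Position 4 ('d'): matches sub[2] = 'd'
  Position 5 ('a'): matches sub[3] = 'a'
All 4 characters matched => is a subsequence

1


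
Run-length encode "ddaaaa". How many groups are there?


Input: ddaaaa
Scanning for consecutive runs:
  Group 1: 'd' x 2 (positions 0-1)
  Group 2: 'a' x 4 (positions 2-5)
Total groups: 2

2


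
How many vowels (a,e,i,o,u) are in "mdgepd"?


Input: mdgepd
Checking each character:
  'm' at position 0: consonant
  'd' at position 1: consonant
  'g' at position 2: consonant
  'e' at position 3: vowel (running total: 1)
  'p' at position 4: consonant
  'd' at position 5: consonant
Total vowels: 1

1


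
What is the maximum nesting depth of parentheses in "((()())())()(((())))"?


Input: "((()())())()(((())))"
Tracking depth:
  Position 0 '(': depth becomes 1
  Position 1 '(': depth becomes 2
  Position 2 '(': depth becomes 3
  Position 3 ')': depth becomes 2
  Position 4 '(': depth becomes 3
  Position 5 ')': depth becomes 2
  Position 6 ')': depth becomes 1
  Position 7 '(': depth becomes 2
  Position 8 ')': depth becomes 1
  Position 9 ')': depth becomes 0
  Position 10 '(': depth becomes 1
  Position 11 ')': depth becomes 0
  Position 12 '(': depth becomes 1
  Position 13 '(': depth becomes 2
  Position 14 '(': depth becomes 3
  Position 15 '(': depth becomes 4
  Position 16 ')': depth becomes 3
  Position 17 ')': depth becomes 2
  Position 18 ')': depth becomes 1
  Position 19 ')': depth becomes 0
Maximum depth reached: 4

4


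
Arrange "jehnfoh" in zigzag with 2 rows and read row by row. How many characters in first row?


Zigzag "jehnfoh" into 2 rows:
Placing characters:
  'j' => row 0
  'e' => row 1
  'h' => row 0
  'n' => row 1
  'f' => row 0
  'o' => row 1
  'h' => row 0
Rows:
  Row 0: "jhfh"
  Row 1: "eno"
First row length: 4

4


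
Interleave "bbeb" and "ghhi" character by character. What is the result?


Interleaving "bbeb" and "ghhi":
  Position 0: 'b' from first, 'g' from second => "bg"
  Position 1: 'b' from first, 'h' from second => "bh"
  Position 2: 'e' from first, 'h' from second => "eh"
  Position 3: 'b' from first, 'i' from second => "bi"
Result: bgbhehbi

bgbhehbi


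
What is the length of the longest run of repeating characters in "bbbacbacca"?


Input: "bbbacbacca"
Scanning for longest run:
  Position 1 ('b'): continues run of 'b', length=2
  Position 2 ('b'): continues run of 'b', length=3
  Position 3 ('a'): new char, reset run to 1
  Position 4 ('c'): new char, reset run to 1
  Position 5 ('b'): new char, reset run to 1
  Position 6 ('a'): new char, reset run to 1
  Position 7 ('c'): new char, reset run to 1
  Position 8 ('c'): continues run of 'c', length=2
  Position 9 ('a'): new char, reset run to 1
Longest run: 'b' with length 3

3


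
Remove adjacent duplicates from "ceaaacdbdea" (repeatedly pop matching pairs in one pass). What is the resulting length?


Input: ceaaacdbdea
Stack-based adjacent duplicate removal:
  Read 'c': push. Stack: c
  Read 'e': push. Stack: ce
  Read 'a': push. Stack: cea
  Read 'a': matches stack top 'a' => pop. Stack: ce
  Read 'a': push. Stack: cea
  Read 'c': push. Stack: ceac
  Read 'd': push. Stack: ceacd
  Read 'b': push. Stack: ceacdb
  Read 'd': push. Stack: ceacdbd
  Read 'e': push. Stack: ceacdbde
  Read 'a': push. Stack: ceacdbdea
Final stack: "ceacdbdea" (length 9)

9


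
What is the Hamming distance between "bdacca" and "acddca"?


Comparing "bdacca" and "acddca" position by position:
  Position 0: 'b' vs 'a' => differ
  Position 1: 'd' vs 'c' => differ
  Position 2: 'a' vs 'd' => differ
  Position 3: 'c' vs 'd' => differ
  Position 4: 'c' vs 'c' => same
  Position 5: 'a' vs 'a' => same
Total differences (Hamming distance): 4

4


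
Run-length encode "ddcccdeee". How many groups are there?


Input: ddcccdeee
Scanning for consecutive runs:
  Group 1: 'd' x 2 (positions 0-1)
  Group 2: 'c' x 3 (positions 2-4)
  Group 3: 'd' x 1 (positions 5-5)
  Group 4: 'e' x 3 (positions 6-8)
Total groups: 4

4


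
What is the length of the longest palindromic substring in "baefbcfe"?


Input: "baefbcfe"
Checking substrings for palindromes:
  No multi-char palindromic substrings found
Longest palindromic substring: "b" with length 1

1


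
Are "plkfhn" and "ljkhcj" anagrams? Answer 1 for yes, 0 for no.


Strings: "plkfhn", "ljkhcj"
Sorted first:  fhklnp
Sorted second: chjjkl
Differ at position 0: 'f' vs 'c' => not anagrams

0


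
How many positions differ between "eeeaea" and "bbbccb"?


Comparing "eeeaea" and "bbbccb" position by position:
  Position 0: 'e' vs 'b' => DIFFER
  Position 1: 'e' vs 'b' => DIFFER
  Position 2: 'e' vs 'b' => DIFFER
  Position 3: 'a' vs 'c' => DIFFER
  Position 4: 'e' vs 'c' => DIFFER
  Position 5: 'a' vs 'b' => DIFFER
Positions that differ: 6

6


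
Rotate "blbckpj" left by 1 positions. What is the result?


Input: "blbckpj", rotate left by 1
First 1 characters: "b"
Remaining characters: "lbckpj"
Concatenate remaining + first: "lbckpj" + "b" = "lbckpjb"

lbckpjb


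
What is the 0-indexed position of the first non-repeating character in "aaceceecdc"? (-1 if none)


Input: aaceceecdc
Character frequencies:
  'a': 2
  'c': 4
  'd': 1
  'e': 3
Scanning left to right for freq == 1:
  Position 0 ('a'): freq=2, skip
  Position 1 ('a'): freq=2, skip
  Position 2 ('c'): freq=4, skip
  Position 3 ('e'): freq=3, skip
  Position 4 ('c'): freq=4, skip
  Position 5 ('e'): freq=3, skip
  Position 6 ('e'): freq=3, skip
  Position 7 ('c'): freq=4, skip
  Position 8 ('d'): unique! => answer = 8

8


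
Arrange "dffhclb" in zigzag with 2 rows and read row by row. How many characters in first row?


Zigzag "dffhclb" into 2 rows:
Placing characters:
  'd' => row 0
  'f' => row 1
  'f' => row 0
  'h' => row 1
  'c' => row 0
  'l' => row 1
  'b' => row 0
Rows:
  Row 0: "dfcb"
  Row 1: "fhl"
First row length: 4

4


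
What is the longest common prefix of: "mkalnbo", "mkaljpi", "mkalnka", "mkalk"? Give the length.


Words: mkalnbo, mkaljpi, mkalnka, mkalk
  Position 0: all 'm' => match
  Position 1: all 'k' => match
  Position 2: all 'a' => match
  Position 3: all 'l' => match
  Position 4: ('n', 'j', 'n', 'k') => mismatch, stop
LCP = "mkal" (length 4)

4


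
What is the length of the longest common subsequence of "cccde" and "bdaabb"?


LCS of "cccde" and "bdaabb"
DP table:
           b    d    a    a    b    b
      0    0    0    0    0    0    0
  c   0    0    0    0    0    0    0
  c   0    0    0    0    0    0    0
  c   0    0    0    0    0    0    0
  d   0    0    1    1    1    1    1
  e   0    0    1    1    1    1    1
LCS length = dp[5][6] = 1

1


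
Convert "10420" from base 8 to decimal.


Input: "10420" in base 8
Positional expansion:
  Digit '1' (value 1) x 8^4 = 4096
  Digit '0' (value 0) x 8^3 = 0
  Digit '4' (value 4) x 8^2 = 256
  Digit '2' (value 2) x 8^1 = 16
  Digit '0' (value 0) x 8^0 = 0
Sum = 4368

4368


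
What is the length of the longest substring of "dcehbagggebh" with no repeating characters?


Input: "dcehbagggebh"
Sliding window (track last position of each char):
  Position 0 ('d'): window [0,0] length 1 -- new best
  Position 1 ('c'): window [0,1] length 2 -- new best
  Position 2 ('e'): window [0,2] length 3 -- new best
  Position 3 ('h'): window [0,3] length 4 -- new best
  Position 4 ('b'): window [0,4] length 5 -- new best
  Position 5 ('a'): window [0,5] length 6 -- new best
  Position 6 ('g'): window [0,6] length 7 -- new best
  Position 7 ('g'): repeat (last at 6), move window start to 7
  Position 7 ('g'): window [7,7] length 1
  Position 8 ('g'): repeat (last at 7), move window start to 8
  Position 8 ('g'): window [8,8] length 1
  Position 9 ('e'): window [8,9] length 2
  Position 10 ('b'): window [8,10] length 3
  Position 11 ('h'): window [8,11] length 4
Longest substring with no repeats: "dcehbag" with length 7

7


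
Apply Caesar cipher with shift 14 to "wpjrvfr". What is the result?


Caesar cipher: shift "wpjrvfr" by 14
  'w' (pos 22) + 14 = pos 10 = 'k'
  'p' (pos 15) + 14 = pos 3 = 'd'
  'j' (pos 9) + 14 = pos 23 = 'x'
  'r' (pos 17) + 14 = pos 5 = 'f'
  'v' (pos 21) + 14 = pos 9 = 'j'
  'f' (pos 5) + 14 = pos 19 = 't'
  'r' (pos 17) + 14 = pos 5 = 'f'
Result: kdxfjtf

kdxfjtf


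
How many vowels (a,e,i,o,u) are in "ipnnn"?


Input: ipnnn
Checking each character:
  'i' at position 0: vowel (running total: 1)
  'p' at position 1: consonant
  'n' at position 2: consonant
  'n' at position 3: consonant
  'n' at position 4: consonant
Total vowels: 1

1


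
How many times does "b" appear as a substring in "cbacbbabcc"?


Searching for "b" in "cbacbbabcc"
Scanning each position:
  Position 0: "c" => no
  Position 1: "b" => MATCH
  Position 2: "a" => no
  Position 3: "c" => no
  Position 4: "b" => MATCH
  Position 5: "b" => MATCH
  Position 6: "a" => no
  Position 7: "b" => MATCH
  Position 8: "c" => no
  Position 9: "c" => no
Total occurrences: 4

4


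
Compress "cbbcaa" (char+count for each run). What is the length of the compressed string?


Input: cbbcaa
Runs:
  'c' x 1 => "c1"
  'b' x 2 => "b2"
  'c' x 1 => "c1"
  'a' x 2 => "a2"
Compressed: "c1b2c1a2"
Compressed length: 8

8


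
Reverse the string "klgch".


Input: klgch
Reading characters right to left:
  Position 4: 'h'
  Position 3: 'c'
  Position 2: 'g'
  Position 1: 'l'
  Position 0: 'k'
Reversed: hcglk

hcglk


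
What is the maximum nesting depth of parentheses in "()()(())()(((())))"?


Input: "()()(())()(((())))"
Tracking depth:
  Position 0 '(': depth becomes 1
  Position 1 ')': depth becomes 0
  Position 2 '(': depth becomes 1
  Position 3 ')': depth becomes 0
  Position 4 '(': depth becomes 1
  Position 5 '(': depth becomes 2
  Position 6 ')': depth becomes 1
  Position 7 ')': depth becomes 0
  Position 8 '(': depth becomes 1
  Position 9 ')': depth becomes 0
  Position 10 '(': depth becomes 1
  Position 11 '(': depth becomes 2
  Position 12 '(': depth becomes 3
  Position 13 '(': depth becomes 4
  Position 14 ')': depth becomes 3
  Position 15 ')': depth becomes 2
  Position 16 ')': depth becomes 1
  Position 17 ')': depth becomes 0
Maximum depth reached: 4

4


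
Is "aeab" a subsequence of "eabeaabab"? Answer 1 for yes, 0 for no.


Check if "aeab" is a subsequence of "eabeaabab"
Greedy scan:
  Position 0 ('e'): no match needed
  Position 1 ('a'): matches sub[0] = 'a'
  Position 2 ('b'): no match needed
  Position 3 ('e'): matches sub[1] = 'e'
  Position 4 ('a'): matches sub[2] = 'a'
  Position 5 ('a'): no match needed
  Position 6 ('b'): matches sub[3] = 'b'
  Position 7 ('a'): no match needed
  Position 8 ('b'): no match needed
All 4 characters matched => is a subsequence

1


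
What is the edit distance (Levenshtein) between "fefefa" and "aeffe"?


Computing edit distance: "fefefa" -> "aeffe"
DP table:
           a    e    f    f    e
      0    1    2    3    4    5
  f   1    1    2    2    3    4
  e   2    2    1    2    3    3
  f   3    3    2    1    2    3
  e   4    4    3    2    2    2
  f   5    5    4    3    2    3
  a   6    5    5    4    3    3
Edit distance = dp[6][5] = 3

3


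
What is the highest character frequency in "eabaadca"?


Input: eabaadca
Character counts:
  'a': 4
  'b': 1
  'c': 1
  'd': 1
  'e': 1
Maximum frequency: 4

4


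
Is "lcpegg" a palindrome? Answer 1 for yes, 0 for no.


Input: lcpegg
Reversed: ggepcl
  Compare pos 0 ('l') with pos 5 ('g'): MISMATCH
  Compare pos 1 ('c') with pos 4 ('g'): MISMATCH
  Compare pos 2 ('p') with pos 3 ('e'): MISMATCH
Result: not a palindrome

0


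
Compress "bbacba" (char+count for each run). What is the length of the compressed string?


Input: bbacba
Runs:
  'b' x 2 => "b2"
  'a' x 1 => "a1"
  'c' x 1 => "c1"
  'b' x 1 => "b1"
  'a' x 1 => "a1"
Compressed: "b2a1c1b1a1"
Compressed length: 10

10


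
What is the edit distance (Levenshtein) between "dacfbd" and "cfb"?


Computing edit distance: "dacfbd" -> "cfb"
DP table:
           c    f    b
      0    1    2    3
  d   1    1    2    3
  a   2    2    2    3
  c   3    2    3    3
  f   4    3    2    3
  b   5    4    3    2
  d   6    5    4    3
Edit distance = dp[6][3] = 3

3


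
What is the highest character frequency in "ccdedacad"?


Input: ccdedacad
Character counts:
  'a': 2
  'c': 3
  'd': 3
  'e': 1
Maximum frequency: 3

3


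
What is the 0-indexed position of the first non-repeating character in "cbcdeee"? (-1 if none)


Input: cbcdeee
Character frequencies:
  'b': 1
  'c': 2
  'd': 1
  'e': 3
Scanning left to right for freq == 1:
  Position 0 ('c'): freq=2, skip
  Position 1 ('b'): unique! => answer = 1

1


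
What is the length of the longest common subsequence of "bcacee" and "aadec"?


LCS of "bcacee" and "aadec"
DP table:
           a    a    d    e    c
      0    0    0    0    0    0
  b   0    0    0    0    0    0
  c   0    0    0    0    0    1
  a   0    1    1    1    1    1
  c   0    1    1    1    1    2
  e   0    1    1    1    2    2
  e   0    1    1    1    2    2
LCS length = dp[6][5] = 2

2


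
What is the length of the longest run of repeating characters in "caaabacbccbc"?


Input: "caaabacbccbc"
Scanning for longest run:
  Position 1 ('a'): new char, reset run to 1
  Position 2 ('a'): continues run of 'a', length=2
  Position 3 ('a'): continues run of 'a', length=3
  Position 4 ('b'): new char, reset run to 1
  Position 5 ('a'): new char, reset run to 1
  Position 6 ('c'): new char, reset run to 1
  Position 7 ('b'): new char, reset run to 1
  Position 8 ('c'): new char, reset run to 1
  Position 9 ('c'): continues run of 'c', length=2
  Position 10 ('b'): new char, reset run to 1
  Position 11 ('c'): new char, reset run to 1
Longest run: 'a' with length 3

3


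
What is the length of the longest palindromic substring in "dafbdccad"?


Input: "dafbdccad"
Checking substrings for palindromes:
  [5:7] "cc" (len 2) => palindrome
Longest palindromic substring: "cc" with length 2

2


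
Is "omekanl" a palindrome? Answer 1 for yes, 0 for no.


Input: omekanl
Reversed: lnakemo
  Compare pos 0 ('o') with pos 6 ('l'): MISMATCH
  Compare pos 1 ('m') with pos 5 ('n'): MISMATCH
  Compare pos 2 ('e') with pos 4 ('a'): MISMATCH
Result: not a palindrome

0


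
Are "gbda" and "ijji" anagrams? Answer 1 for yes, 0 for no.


Strings: "gbda", "ijji"
Sorted first:  abdg
Sorted second: iijj
Differ at position 0: 'a' vs 'i' => not anagrams

0


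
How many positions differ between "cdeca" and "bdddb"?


Comparing "cdeca" and "bdddb" position by position:
  Position 0: 'c' vs 'b' => DIFFER
  Position 1: 'd' vs 'd' => same
  Position 2: 'e' vs 'd' => DIFFER
  Position 3: 'c' vs 'd' => DIFFER
  Position 4: 'a' vs 'b' => DIFFER
Positions that differ: 4

4


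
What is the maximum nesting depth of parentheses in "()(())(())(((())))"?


Input: "()(())(())(((())))"
Tracking depth:
  Position 0 '(': depth becomes 1
  Position 1 ')': depth becomes 0
  Position 2 '(': depth becomes 1
  Position 3 '(': depth becomes 2
  Position 4 ')': depth becomes 1
  Position 5 ')': depth becomes 0
  Position 6 '(': depth becomes 1
  Position 7 '(': depth becomes 2
  Position 8 ')': depth becomes 1
  Position 9 ')': depth becomes 0
  Position 10 '(': depth becomes 1
  Position 11 '(': depth becomes 2
  Position 12 '(': depth becomes 3
  Position 13 '(': depth becomes 4
  Position 14 ')': depth becomes 3
  Position 15 ')': depth becomes 2
  Position 16 ')': depth becomes 1
  Position 17 ')': depth becomes 0
Maximum depth reached: 4

4


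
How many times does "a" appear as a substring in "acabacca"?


Searching for "a" in "acabacca"
Scanning each position:
  Position 0: "a" => MATCH
  Position 1: "c" => no
  Position 2: "a" => MATCH
  Position 3: "b" => no
  Position 4: "a" => MATCH
  Position 5: "c" => no
  Position 6: "c" => no
  Position 7: "a" => MATCH
Total occurrences: 4

4


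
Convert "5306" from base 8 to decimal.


Input: "5306" in base 8
Positional expansion:
  Digit '5' (value 5) x 8^3 = 2560
  Digit '3' (value 3) x 8^2 = 192
  Digit '0' (value 0) x 8^1 = 0
  Digit '6' (value 6) x 8^0 = 6
Sum = 2758

2758


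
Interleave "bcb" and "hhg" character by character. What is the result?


Interleaving "bcb" and "hhg":
  Position 0: 'b' from first, 'h' from second => "bh"
  Position 1: 'c' from first, 'h' from second => "ch"
  Position 2: 'b' from first, 'g' from second => "bg"
Result: bhchbg

bhchbg


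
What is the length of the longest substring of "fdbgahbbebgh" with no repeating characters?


Input: "fdbgahbbebgh"
Sliding window (track last position of each char):
  Position 0 ('f'): window [0,0] length 1 -- new best
  Position 1 ('d'): window [0,1] length 2 -- new best
  Position 2 ('b'): window [0,2] length 3 -- new best
  Position 3 ('g'): window [0,3] length 4 -- new best
  Position 4 ('a'): window [0,4] length 5 -- new best
  Position 5 ('h'): window [0,5] length 6 -- new best
  Position 6 ('b'): repeat (last at 2), move window start to 3
  Position 6 ('b'): window [3,6] length 4
  Position 7 ('b'): repeat (last at 6), move window start to 7
  Position 7 ('b'): window [7,7] length 1
  Position 8 ('e'): window [7,8] length 2
  Position 9 ('b'): repeat (last at 7), move window start to 8
  Position 9 ('b'): window [8,9] length 2
  Position 10 ('g'): window [8,10] length 3
  Position 11 ('h'): window [8,11] length 4
Longest substring with no repeats: "fdbgah" with length 6

6


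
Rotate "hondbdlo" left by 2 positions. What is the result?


Input: "hondbdlo", rotate left by 2
First 2 characters: "ho"
Remaining characters: "ndbdlo"
Concatenate remaining + first: "ndbdlo" + "ho" = "ndbdloho"

ndbdloho


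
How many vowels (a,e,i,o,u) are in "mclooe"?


Input: mclooe
Checking each character:
  'm' at position 0: consonant
  'c' at position 1: consonant
  'l' at position 2: consonant
  'o' at position 3: vowel (running total: 1)
  'o' at position 4: vowel (running total: 2)
  'e' at position 5: vowel (running total: 3)
Total vowels: 3

3


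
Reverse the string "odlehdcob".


Input: odlehdcob
Reading characters right to left:
  Position 8: 'b'
  Position 7: 'o'
  Position 6: 'c'
  Position 5: 'd'
  Position 4: 'h'
  Position 3: 'e'
  Position 2: 'l'
  Position 1: 'd'
  Position 0: 'o'
Reversed: bocdheldo

bocdheldo


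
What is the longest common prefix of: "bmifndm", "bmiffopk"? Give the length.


Words: bmifndm, bmiffopk
  Position 0: all 'b' => match
  Position 1: all 'm' => match
  Position 2: all 'i' => match
  Position 3: all 'f' => match
  Position 4: ('n', 'f') => mismatch, stop
LCP = "bmif" (length 4)

4


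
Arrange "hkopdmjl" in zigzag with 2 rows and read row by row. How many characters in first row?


Zigzag "hkopdmjl" into 2 rows:
Placing characters:
  'h' => row 0
  'k' => row 1
  'o' => row 0
  'p' => row 1
  'd' => row 0
  'm' => row 1
  'j' => row 0
  'l' => row 1
Rows:
  Row 0: "hodj"
  Row 1: "kpml"
First row length: 4

4


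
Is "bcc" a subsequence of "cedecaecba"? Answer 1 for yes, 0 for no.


Check if "bcc" is a subsequence of "cedecaecba"
Greedy scan:
  Position 0 ('c'): no match needed
  Position 1 ('e'): no match needed
  Position 2 ('d'): no match needed
  Position 3 ('e'): no match needed
  Position 4 ('c'): no match needed
  Position 5 ('a'): no match needed
  Position 6 ('e'): no match needed
  Position 7 ('c'): no match needed
  Position 8 ('b'): matches sub[0] = 'b'
  Position 9 ('a'): no match needed
Only matched 1/3 characters => not a subsequence

0


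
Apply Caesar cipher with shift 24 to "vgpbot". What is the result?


Caesar cipher: shift "vgpbot" by 24
  'v' (pos 21) + 24 = pos 19 = 't'
  'g' (pos 6) + 24 = pos 4 = 'e'
  'p' (pos 15) + 24 = pos 13 = 'n'
  'b' (pos 1) + 24 = pos 25 = 'z'
  'o' (pos 14) + 24 = pos 12 = 'm'
  't' (pos 19) + 24 = pos 17 = 'r'
Result: tenzmr

tenzmr


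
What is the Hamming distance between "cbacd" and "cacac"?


Comparing "cbacd" and "cacac" position by position:
  Position 0: 'c' vs 'c' => same
  Position 1: 'b' vs 'a' => differ
  Position 2: 'a' vs 'c' => differ
  Position 3: 'c' vs 'a' => differ
  Position 4: 'd' vs 'c' => differ
Total differences (Hamming distance): 4

4


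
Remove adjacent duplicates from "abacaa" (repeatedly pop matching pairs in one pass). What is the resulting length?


Input: abacaa
Stack-based adjacent duplicate removal:
  Read 'a': push. Stack: a
  Read 'b': push. Stack: ab
  Read 'a': push. Stack: aba
  Read 'c': push. Stack: abac
  Read 'a': push. Stack: abaca
  Read 'a': matches stack top 'a' => pop. Stack: abac
Final stack: "abac" (length 4)

4


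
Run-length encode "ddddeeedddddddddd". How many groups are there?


Input: ddddeeedddddddddd
Scanning for consecutive runs:
  Group 1: 'd' x 4 (positions 0-3)
  Group 2: 'e' x 3 (positions 4-6)
  Group 3: 'd' x 10 (positions 7-16)
Total groups: 3

3


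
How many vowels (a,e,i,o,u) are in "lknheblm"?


Input: lknheblm
Checking each character:
  'l' at position 0: consonant
  'k' at position 1: consonant
  'n' at position 2: consonant
  'h' at position 3: consonant
  'e' at position 4: vowel (running total: 1)
  'b' at position 5: consonant
  'l' at position 6: consonant
  'm' at position 7: consonant
Total vowels: 1

1


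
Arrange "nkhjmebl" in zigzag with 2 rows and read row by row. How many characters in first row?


Zigzag "nkhjmebl" into 2 rows:
Placing characters:
  'n' => row 0
  'k' => row 1
  'h' => row 0
  'j' => row 1
  'm' => row 0
  'e' => row 1
  'b' => row 0
  'l' => row 1
Rows:
  Row 0: "nhmb"
  Row 1: "kjel"
First row length: 4

4


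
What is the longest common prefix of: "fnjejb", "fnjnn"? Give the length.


Words: fnjejb, fnjnn
  Position 0: all 'f' => match
  Position 1: all 'n' => match
  Position 2: all 'j' => match
  Position 3: ('e', 'n') => mismatch, stop
LCP = "fnj" (length 3)

3


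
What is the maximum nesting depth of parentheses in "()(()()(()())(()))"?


Input: "()(()()(()())(()))"
Tracking depth:
  Position 0 '(': depth becomes 1
  Position 1 ')': depth becomes 0
  Position 2 '(': depth becomes 1
  Position 3 '(': depth becomes 2
  Position 4 ')': depth becomes 1
  Position 5 '(': depth becomes 2
  Position 6 ')': depth becomes 1
  Position 7 '(': depth becomes 2
  Position 8 '(': depth becomes 3
  Position 9 ')': depth becomes 2
  Position 10 '(': depth becomes 3
  Position 11 ')': depth becomes 2
  Position 12 ')': depth becomes 1
  Position 13 '(': depth becomes 2
  Position 14 '(': depth becomes 3
  Position 15 ')': depth becomes 2
  Position 16 ')': depth becomes 1
  Position 17 ')': depth becomes 0
Maximum depth reached: 3

3


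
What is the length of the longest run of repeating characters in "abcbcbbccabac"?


Input: "abcbcbbccabac"
Scanning for longest run:
  Position 1 ('b'): new char, reset run to 1
  Position 2 ('c'): new char, reset run to 1
  Position 3 ('b'): new char, reset run to 1
  Position 4 ('c'): new char, reset run to 1
  Position 5 ('b'): new char, reset run to 1
  Position 6 ('b'): continues run of 'b', length=2
  Position 7 ('c'): new char, reset run to 1
  Position 8 ('c'): continues run of 'c', length=2
  Position 9 ('a'): new char, reset run to 1
  Position 10 ('b'): new char, reset run to 1
  Position 11 ('a'): new char, reset run to 1
  Position 12 ('c'): new char, reset run to 1
Longest run: 'b' with length 2

2
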